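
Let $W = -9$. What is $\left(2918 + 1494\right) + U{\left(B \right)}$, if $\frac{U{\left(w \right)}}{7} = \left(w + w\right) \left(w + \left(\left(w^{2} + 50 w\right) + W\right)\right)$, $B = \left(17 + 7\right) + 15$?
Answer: $1915958$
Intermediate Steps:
$B = 39$ ($B = 24 + 15 = 39$)
$U{\left(w \right)} = 14 w \left(-9 + w^{2} + 51 w\right)$ ($U{\left(w \right)} = 7 \left(w + w\right) \left(w - \left(9 - w^{2} - 50 w\right)\right) = 7 \cdot 2 w \left(w + \left(-9 + w^{2} + 50 w\right)\right) = 7 \cdot 2 w \left(-9 + w^{2} + 51 w\right) = 14 w \left(-9 + w^{2} + 51 w\right)$)
$\left(2918 + 1494\right) + U{\left(B \right)} = \left(2918 + 1494\right) + 14 \cdot 39 \left(-9 + 39^{2} + 51 \cdot 39\right) = 4412 + 14 \cdot 39 \left(-9 + 1521 + 1989\right) = 4412 + 14 \cdot 39 \cdot 3501 = 4412 + 1911546 = 1915958$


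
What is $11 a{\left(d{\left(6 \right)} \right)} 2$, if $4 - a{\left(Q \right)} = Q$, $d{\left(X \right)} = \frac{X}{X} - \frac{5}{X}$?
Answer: $\frac{253}{3} \approx 84.333$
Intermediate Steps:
$d{\left(X \right)} = 1 - \frac{5}{X}$
$a{\left(Q \right)} = 4 - Q$
$11 a{\left(d{\left(6 \right)} \right)} 2 = 11 \left(4 - \frac{-5 + 6}{6}\right) 2 = 11 \left(4 - \frac{1}{6} \cdot 1\right) 2 = 11 \left(4 - \frac{1}{6}\right) 2 = 11 \cdot \frac{23}{6} \cdot 2 = \frac{253}{6} \cdot 2 = \frac{253}{3}$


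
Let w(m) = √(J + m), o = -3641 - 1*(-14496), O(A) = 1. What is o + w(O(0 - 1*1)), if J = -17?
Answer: 10855 + 4*I ≈ 10855.0 + 4.0*I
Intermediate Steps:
o = 10855 (o = -3641 + 14496 = 10855)
w(m) = √(-17 + m)
o + w(O(0 - 1*1)) = 10855 + √(-17 + 1) = 10855 + √(-16) = 10855 + 4*I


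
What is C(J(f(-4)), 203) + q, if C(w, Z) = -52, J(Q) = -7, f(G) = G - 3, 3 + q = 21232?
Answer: 21177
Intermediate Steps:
q = 21229 (q = -3 + 21232 = 21229)
f(G) = -3 + G
C(J(f(-4)), 203) + q = -52 + 21229 = 21177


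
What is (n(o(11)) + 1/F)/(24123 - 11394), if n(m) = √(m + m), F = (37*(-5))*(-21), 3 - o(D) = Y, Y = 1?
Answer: 7771/49452165 ≈ 0.00015714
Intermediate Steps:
o(D) = 2 (o(D) = 3 - 1*1 = 3 - 1 = 2)
F = 3885 (F = -185*(-21) = 3885)
n(m) = √2*√m (n(m) = √(2*m) = √2*√m)
(n(o(11)) + 1/F)/(24123 - 11394) = (√2*√2 + 1/3885)/(24123 - 11394) = (2 + 1/3885)/12729 = (7771/3885)*(1/12729) = 7771/49452165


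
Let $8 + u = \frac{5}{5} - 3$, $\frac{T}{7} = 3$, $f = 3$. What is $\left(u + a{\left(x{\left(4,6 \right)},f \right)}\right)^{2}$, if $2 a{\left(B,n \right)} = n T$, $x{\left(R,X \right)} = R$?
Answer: $\frac{1849}{4} \approx 462.25$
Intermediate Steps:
$T = 21$ ($T = 7 \cdot 3 = 21$)
$a{\left(B,n \right)} = \frac{21 n}{2}$ ($a{\left(B,n \right)} = \frac{n 21}{2} = \frac{21 n}{2}$)
$u = -10$ ($u = -8 - \left(3 - \frac{5}{5}\right) = -8 + \left(5 \cdot \frac{1}{5} - 3\right) = -8 + \left(1 - 3\right) = -8 - 2 = -10$)
$\left(u + a{\left(x{\left(4,6 \right)},f \right)}\right)^{2} = \left(-10 + \frac{21}{2} \cdot 3\right)^{2} = \left(-10 + \frac{63}{2}\right)^{2} = \left(\frac{43}{2}\right)^{2} = \frac{1849}{4}$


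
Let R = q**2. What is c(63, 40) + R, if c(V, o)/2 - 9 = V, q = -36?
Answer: 1440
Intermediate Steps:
c(V, o) = 18 + 2*V
R = 1296 (R = (-36)**2 = 1296)
c(63, 40) + R = (18 + 2*63) + 1296 = (18 + 126) + 1296 = 144 + 1296 = 1440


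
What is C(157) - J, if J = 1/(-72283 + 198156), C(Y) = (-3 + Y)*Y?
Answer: 3043357393/125873 ≈ 24178.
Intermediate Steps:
C(Y) = Y*(-3 + Y)
J = 1/125873 ≈ 7.9445e-6
C(157) - J = 157*(-3 + 157) - 1*1/125873 = 157*154 - 1/125873 = 24178 - 1/125873 = 3043357393/125873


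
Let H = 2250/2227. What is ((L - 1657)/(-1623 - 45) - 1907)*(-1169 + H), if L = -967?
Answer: 121573420507/54627 ≈ 2.2255e+6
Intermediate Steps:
H = 2250/2227 (H = 2250*(1/2227) = 2250/2227 ≈ 1.0103)
((L - 1657)/(-1623 - 45) - 1907)*(-1169 + H) = ((-967 - 1657)/(-1623 - 45) - 1907)*(-1169 + 2250/2227) = (-2624/(-1668) - 1907)*(-2601113/2227) = (-2624*(-1/1668) - 1907)*(-2601113/2227) = (656/417 - 1907)*(-2601113/2227) = -794563/417*(-2601113/2227) = 121573420507/54627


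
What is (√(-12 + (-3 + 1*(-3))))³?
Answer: -54*I*√2 ≈ -76.368*I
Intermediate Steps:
(√(-12 + (-3 + 1*(-3))))³ = (√(-12 + (-3 - 3)))³ = (√(-12 - 6))³ = (√(-18))³ = (3*I*√2)³ = -54*I*√2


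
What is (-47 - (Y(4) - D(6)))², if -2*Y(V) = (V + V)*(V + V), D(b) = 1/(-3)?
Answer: 2116/9 ≈ 235.11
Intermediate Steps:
D(b) = -⅓
Y(V) = -2*V² (Y(V) = -(V + V)*(V + V)/2 = -2*V*2*V/2 = -2*V²)
(-47 - (Y(4) - D(6)))² = (-47 - (-2*4² - 1*(-⅓)))² = (-47 - (-2*16 + ⅓))² = (-47 - (-32 + ⅓))² = (-47 - 1*(-95/3))² = (-47 + 95/3)² = (-46/3)² = 2116/9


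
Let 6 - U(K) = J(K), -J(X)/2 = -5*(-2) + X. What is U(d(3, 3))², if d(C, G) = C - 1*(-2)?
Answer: 1296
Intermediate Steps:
J(X) = -20 - 2*X (J(X) = -2*(-5*(-2) + X) = -2*(10 + X) = -20 - 2*X)
d(C, G) = 2 + C (d(C, G) = C + 2 = 2 + C)
U(K) = 26 + 2*K (U(K) = 6 - (-20 - 2*K) = 6 + (20 + 2*K) = 26 + 2*K)
U(d(3, 3))² = (26 + 2*(2 + 3))² = (26 + 2*5)² = (26 + 10)² = 36² = 1296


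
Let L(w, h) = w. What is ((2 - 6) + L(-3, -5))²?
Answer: 49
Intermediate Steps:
((2 - 6) + L(-3, -5))² = ((2 - 6) - 3)² = (-4 - 3)² = (-7)² = 49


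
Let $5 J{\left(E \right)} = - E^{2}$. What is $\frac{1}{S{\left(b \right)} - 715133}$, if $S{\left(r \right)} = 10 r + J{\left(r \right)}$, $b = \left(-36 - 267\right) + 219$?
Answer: $- \frac{5}{3586921} \approx -1.394 \cdot 10^{-6}$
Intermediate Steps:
$b = -84$ ($b = -303 + 219 = -84$)
$J{\left(E \right)} = - \frac{E^{2}}{5}$ ($J{\left(E \right)} = \frac{\left(-1\right) E^{2}}{5} = - \frac{E^{2}}{5}$)
$S{\left(r \right)} = 10 r - \frac{r^{2}}{5}$
$\frac{1}{S{\left(b \right)} - 715133} = \frac{1}{\frac{1}{5} \left(-84\right) \left(50 - -84\right) - 715133} = \frac{1}{\frac{1}{5} \left(-84\right) \left(50 + 84\right) - 715133} = \frac{1}{\frac{1}{5} \left(-84\right) 134 - 715133} = \frac{1}{- \frac{11256}{5} - 715133} = \frac{1}{- \frac{3586921}{5}} = - \frac{5}{3586921}$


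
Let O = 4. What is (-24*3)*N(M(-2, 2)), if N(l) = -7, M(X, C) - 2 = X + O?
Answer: 504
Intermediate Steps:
M(X, C) = 6 + X (M(X, C) = 2 + (X + 4) = 2 + (4 + X) = 6 + X)
(-24*3)*N(M(-2, 2)) = -24*3*(-7) = -72*(-7) = 504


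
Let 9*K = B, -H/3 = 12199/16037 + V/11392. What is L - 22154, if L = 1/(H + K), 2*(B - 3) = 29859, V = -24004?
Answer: -5048734442027042/227892686605 ≈ -22154.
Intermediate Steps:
B = 29865/2 (B = 3 + (½)*29859 = 3 + 29859/2 = 29865/2 ≈ 14933.)
H = 184485855/45673376 (H = -3*(12199/16037 - 24004/11392) = -3*(12199*(1/16037) - 24004*1/11392) = -3*(12199/16037 - 6001/2848) = -3*(-61495285/45673376) = 184485855/45673376 ≈ 4.0392)
K = 9955/6 (K = (⅑)*(29865/2) = 9955/6 ≈ 1659.2)
L = 137020128/227892686605 (L = 1/(184485855/45673376 + 9955/6) = 1/(227892686605/137020128) = 137020128/227892686605 ≈ 0.00060125)
L - 22154 = 137020128/227892686605 - 22154 = -5048734442027042/227892686605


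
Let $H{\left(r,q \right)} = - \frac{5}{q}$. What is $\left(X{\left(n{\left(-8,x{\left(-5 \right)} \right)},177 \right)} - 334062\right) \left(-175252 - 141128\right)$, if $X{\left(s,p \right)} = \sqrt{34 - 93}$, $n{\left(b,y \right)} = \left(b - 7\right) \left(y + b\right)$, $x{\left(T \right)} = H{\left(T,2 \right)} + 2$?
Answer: $105690535560 - 316380 i \sqrt{59} \approx 1.0569 \cdot 10^{11} - 2.4302 \cdot 10^{6} i$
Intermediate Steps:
$x{\left(T \right)} = - \frac{1}{2}$ ($x{\left(T \right)} = - \frac{5}{2} + 2 = - \frac{1}{2}$)
$n{\left(b,y \right)} = \left(-7 + b\right) \left(b + y\right)$
$X{\left(s,p \right)} = i \sqrt{59}$ ($X{\left(s,p \right)} = \sqrt{-59} = i \sqrt{59}$)
$\left(X{\left(n{\left(-8,x{\left(-5 \right)} \right)},177 \right)} - 334062\right) \left(-175252 - 141128\right) = \left(i \sqrt{59} - 334062\right) \left(-175252 - 141128\right) = \left(-334062 + i \sqrt{59}\right) \left(-316380\right) = 105690535560 - 316380 i \sqrt{59}$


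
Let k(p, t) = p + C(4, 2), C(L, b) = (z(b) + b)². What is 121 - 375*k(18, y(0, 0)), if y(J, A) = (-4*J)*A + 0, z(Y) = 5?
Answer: -25004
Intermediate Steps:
y(J, A) = -4*A*J (y(J, A) = -4*A*J + 0 = -4*A*J)
C(L, b) = (5 + b)²
k(p, t) = 49 + p (k(p, t) = p + (5 + 2)² = p + 7² = p + 49 = 49 + p)
121 - 375*k(18, y(0, 0)) = 121 - 375*(49 + 18) = 121 - 375*67 = 121 - 25125 = -25004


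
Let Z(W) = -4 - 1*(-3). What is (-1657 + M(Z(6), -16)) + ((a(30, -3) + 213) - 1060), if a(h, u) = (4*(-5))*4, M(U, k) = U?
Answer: -2585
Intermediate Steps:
Z(W) = -1 (Z(W) = -4 + 3 = -1)
a(h, u) = -80 (a(h, u) = -20*4 = -80)
(-1657 + M(Z(6), -16)) + ((a(30, -3) + 213) - 1060) = (-1657 - 1) + ((-80 + 213) - 1060) = -1658 + (133 - 1060) = -1658 - 927 = -2585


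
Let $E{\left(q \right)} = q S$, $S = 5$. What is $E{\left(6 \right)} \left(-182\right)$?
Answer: $-5460$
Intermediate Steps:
$E{\left(q \right)} = 5 q$ ($E{\left(q \right)} = q 5 = 5 q$)
$E{\left(6 \right)} \left(-182\right) = 5 \cdot 6 \left(-182\right) = 30 \left(-182\right) = -5460$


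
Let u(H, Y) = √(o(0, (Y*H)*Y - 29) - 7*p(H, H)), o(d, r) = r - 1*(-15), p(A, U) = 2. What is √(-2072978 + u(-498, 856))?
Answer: √(-2072978 + 2*I*√91225639) ≈ 6.634 + 1439.8*I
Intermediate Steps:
o(d, r) = 15 + r (o(d, r) = r + 15 = 15 + r)
u(H, Y) = √(-28 + H*Y²) (u(H, Y) = √((15 + ((Y*H)*Y - 29)) - 7*2) = √((15 + ((H*Y)*Y - 29)) - 14) = √((15 + (H*Y² - 29)) - 14) = √((15 + (-29 + H*Y²)) - 14) = √((-14 + H*Y²) - 14) = √(-28 + H*Y²))
√(-2072978 + u(-498, 856)) = √(-2072978 + √(-28 - 498*856²)) = √(-2072978 + √(-28 - 498*732736)) = √(-2072978 + √(-28 - 364902528)) = √(-2072978 + √(-364902556)) = √(-2072978 + 2*I*√91225639)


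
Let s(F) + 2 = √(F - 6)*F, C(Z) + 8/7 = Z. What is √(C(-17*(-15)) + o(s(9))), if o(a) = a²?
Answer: √(24542 - 1764*√3)/7 ≈ 20.940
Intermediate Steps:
C(Z) = -8/7 + Z
s(F) = -2 + F*√(-6 + F) (s(F) = -2 + √(F - 6)*F = -2 + √(-6 + F)*F = -2 + F*√(-6 + F))
√(C(-17*(-15)) + o(s(9))) = √((-8/7 - 17*(-15)) + (-2 + 9*√(-6 + 9))²) = √((-8/7 + 255) + (-2 + 9*√3)²) = √(1777/7 + (-2 + 9*√3)²)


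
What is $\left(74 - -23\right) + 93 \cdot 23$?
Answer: $2236$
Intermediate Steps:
$\left(74 - -23\right) + 93 \cdot 23 = \left(74 + 23\right) + 2139 = 97 + 2139 = 2236$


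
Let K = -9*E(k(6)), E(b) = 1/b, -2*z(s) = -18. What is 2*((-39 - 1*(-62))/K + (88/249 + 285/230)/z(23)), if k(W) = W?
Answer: -1562411/51543 ≈ -30.313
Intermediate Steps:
z(s) = 9 (z(s) = -½*(-18) = 9)
K = -3/2 (K = -9/6 = -9*⅙ = -3/2 ≈ -1.5000)
2*((-39 - 1*(-62))/K + (88/249 + 285/230)/z(23)) = 2*((-39 - 1*(-62))/(-3/2) + (88/249 + 285/230)/9) = 2*((-39 + 62)*(-⅔) + (88*(1/249) + 285*(1/230))*(⅑)) = 2*(23*(-⅔) + (88/249 + 57/46)*(⅑)) = 2*(-46/3 + (18241/11454)*(⅑)) = 2*(-46/3 + 18241/103086) = 2*(-1562411/103086) = -1562411/51543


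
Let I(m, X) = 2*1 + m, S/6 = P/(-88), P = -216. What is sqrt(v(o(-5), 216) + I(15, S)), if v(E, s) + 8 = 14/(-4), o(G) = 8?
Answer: sqrt(22)/2 ≈ 2.3452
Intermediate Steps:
v(E, s) = -23/2 (v(E, s) = -8 + 14/(-4) = -8 + 14*(-1/4) = -8 - 7/2 = -23/2)
S = 162/11 (S = 6*(-216/(-88)) = 6*(-216*(-1/88)) = 6*(27/11) = 162/11 ≈ 14.727)
I(m, X) = 2 + m
sqrt(v(o(-5), 216) + I(15, S)) = sqrt(-23/2 + (2 + 15)) = sqrt(-23/2 + 17) = sqrt(11/2) = sqrt(22)/2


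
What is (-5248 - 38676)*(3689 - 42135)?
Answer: 1688702104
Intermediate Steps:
(-5248 - 38676)*(3689 - 42135) = -43924*(-38446) = 1688702104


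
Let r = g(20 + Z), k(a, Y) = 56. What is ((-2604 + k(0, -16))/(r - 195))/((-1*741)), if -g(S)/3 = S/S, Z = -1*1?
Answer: -98/5643 ≈ -0.017367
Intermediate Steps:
Z = -1
g(S) = -3 (g(S) = -3*S/S = -3*1 = -3)
r = -3
((-2604 + k(0, -16))/(r - 195))/((-1*741)) = ((-2604 + 56)/(-3 - 195))/((-1*741)) = -2548/(-198)/(-741) = -2548*(-1/198)*(-1/741) = (1274/99)*(-1/741) = -98/5643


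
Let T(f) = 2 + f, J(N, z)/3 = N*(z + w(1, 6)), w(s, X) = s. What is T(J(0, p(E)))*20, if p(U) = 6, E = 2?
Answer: 40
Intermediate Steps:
J(N, z) = 3*N*(1 + z) (J(N, z) = 3*(N*(z + 1)) = 3*(N*(1 + z)) = 3*N*(1 + z))
T(J(0, p(E)))*20 = (2 + 3*0*(1 + 6))*20 = (2 + 3*0*7)*20 = (2 + 0)*20 = 2*20 = 40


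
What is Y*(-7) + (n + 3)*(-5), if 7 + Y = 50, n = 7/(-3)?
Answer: -913/3 ≈ -304.33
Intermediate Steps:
n = -7/3 (n = 7*(-⅓) = -7/3 ≈ -2.3333)
Y = 43 (Y = -7 + 50 = 43)
Y*(-7) + (n + 3)*(-5) = 43*(-7) + (-7/3 + 3)*(-5) = -301 + (⅔)*(-5) = -301 - 10/3 = -913/3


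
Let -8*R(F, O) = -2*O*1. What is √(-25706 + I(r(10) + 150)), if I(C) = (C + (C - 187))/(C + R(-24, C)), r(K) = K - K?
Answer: 2*I*√36148215/75 ≈ 160.33*I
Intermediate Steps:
r(K) = 0
R(F, O) = O/4 (R(F, O) = -(-2*O)/8 = -(-1)*O/4 = O/4)
I(C) = 4*(-187 + 2*C)/(5*C) (I(C) = (C + (C - 187))/(C + C/4) = (C + (-187 + C))/((5*C/4)) = (-187 + 2*C)*(4/(5*C)) = 4*(-187 + 2*C)/(5*C))
√(-25706 + I(r(10) + 150)) = √(-25706 + 4*(-187 + 2*(0 + 150))/(5*(0 + 150))) = √(-25706 + (⅘)*(-187 + 2*150)/150) = √(-25706 + (⅘)*(1/150)*(-187 + 300)) = √(-25706 + (⅘)*(1/150)*113) = √(-25706 + 226/375) = √(-9639524/375) = 2*I*√36148215/75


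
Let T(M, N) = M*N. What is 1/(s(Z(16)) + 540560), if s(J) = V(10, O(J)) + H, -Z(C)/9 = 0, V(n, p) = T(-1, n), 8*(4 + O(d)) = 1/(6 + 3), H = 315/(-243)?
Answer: 27/14594815 ≈ 1.8500e-6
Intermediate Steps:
H = -35/27 (H = 315*(-1/243) = -35/27 ≈ -1.2963)
O(d) = -287/72 (O(d) = -4 + 1/(8*(6 + 3)) = -4 + (1/8)/9 = -4 + (1/8)*(1/9) = -4 + 1/72 = -287/72)
V(n, p) = -n
Z(C) = 0 (Z(C) = -9*0 = 0)
s(J) = -305/27 (s(J) = -1*10 - 35/27 = -10 - 35/27 = -305/27)
1/(s(Z(16)) + 540560) = 1/(-305/27 + 540560) = 1/(14594815/27) = 27/14594815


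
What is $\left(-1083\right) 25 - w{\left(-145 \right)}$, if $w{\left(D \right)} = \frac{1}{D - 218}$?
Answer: $- \frac{9828224}{363} \approx -27075.0$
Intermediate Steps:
$w{\left(D \right)} = \frac{1}{-218 + D}$
$\left(-1083\right) 25 - w{\left(-145 \right)} = \left(-1083\right) 25 - \frac{1}{-218 - 145} = -27075 - \frac{1}{-363} = -27075 - - \frac{1}{363} = -27075 + \frac{1}{363} = - \frac{9828224}{363}$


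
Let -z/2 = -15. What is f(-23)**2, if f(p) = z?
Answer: 900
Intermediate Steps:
z = 30 (z = -2*(-15) = 30)
f(p) = 30
f(-23)**2 = 30**2 = 900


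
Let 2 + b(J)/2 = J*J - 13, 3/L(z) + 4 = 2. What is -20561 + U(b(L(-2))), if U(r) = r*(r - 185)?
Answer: -60773/4 ≈ -15193.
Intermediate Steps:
L(z) = -3/2 (L(z) = 3/(-4 + 2) = 3/(-2) = 3*(-½) = -3/2)
b(J) = -30 + 2*J² (b(J) = -4 + 2*(J*J - 13) = -4 + 2*(J² - 13) = -4 + 2*(-13 + J²) = -4 + (-26 + 2*J²) = -30 + 2*J²)
U(r) = r*(-185 + r)
-20561 + U(b(L(-2))) = -20561 + (-30 + 2*(-3/2)²)*(-185 + (-30 + 2*(-3/2)²)) = -20561 + (-30 + 2*(9/4))*(-185 + (-30 + 2*(9/4))) = -20561 + (-30 + 9/2)*(-185 + (-30 + 9/2)) = -20561 - 51*(-185 - 51/2)/2 = -20561 - 51/2*(-421/2) = -20561 + 21471/4 = -60773/4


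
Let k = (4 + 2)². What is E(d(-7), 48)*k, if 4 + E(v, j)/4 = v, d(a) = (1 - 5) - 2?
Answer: -1440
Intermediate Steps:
k = 36 (k = 6² = 36)
d(a) = -6 (d(a) = -4 - 2 = -6)
E(v, j) = -16 + 4*v
E(d(-7), 48)*k = (-16 + 4*(-6))*36 = (-16 - 24)*36 = -40*36 = -1440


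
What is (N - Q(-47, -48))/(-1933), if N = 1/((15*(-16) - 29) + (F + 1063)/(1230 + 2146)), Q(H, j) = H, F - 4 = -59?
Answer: -2664501/109593368 ≈ -0.024313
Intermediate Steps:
F = -55 (F = 4 - 59 = -55)
N = -211/56696 (N = 1/((15*(-16) - 29) + (-55 + 1063)/(1230 + 2146)) = 1/((-240 - 29) + 1008/3376) = 1/(-269 + 1008*(1/3376)) = 1/(-269 + 63/211) = 1/(-56696/211) = -211/56696 ≈ -0.0037216)
(N - Q(-47, -48))/(-1933) = (-211/56696 - 1*(-47))/(-1933) = (-211/56696 + 47)*(-1/1933) = (2664501/56696)*(-1/1933) = -2664501/109593368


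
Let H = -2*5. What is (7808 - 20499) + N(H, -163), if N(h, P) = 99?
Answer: -12592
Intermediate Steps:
H = -10
(7808 - 20499) + N(H, -163) = (7808 - 20499) + 99 = -12691 + 99 = -12592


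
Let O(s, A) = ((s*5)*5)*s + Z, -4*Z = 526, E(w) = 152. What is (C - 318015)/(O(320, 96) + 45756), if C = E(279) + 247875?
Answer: -139976/5211249 ≈ -0.026860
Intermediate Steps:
Z = -263/2 (Z = -1/4*526 = -263/2 ≈ -131.50)
O(s, A) = -263/2 + 25*s**2 (O(s, A) = ((s*5)*5)*s - 263/2 = ((5*s)*5)*s - 263/2 = (25*s)*s - 263/2 = 25*s**2 - 263/2 = -263/2 + 25*s**2)
C = 248027 (C = 152 + 247875 = 248027)
(C - 318015)/(O(320, 96) + 45756) = (248027 - 318015)/((-263/2 + 25*320**2) + 45756) = -69988/((-263/2 + 25*102400) + 45756) = -69988/((-263/2 + 2560000) + 45756) = -69988/(5119737/2 + 45756) = -69988/5211249/2 = -69988*2/5211249 = -139976/5211249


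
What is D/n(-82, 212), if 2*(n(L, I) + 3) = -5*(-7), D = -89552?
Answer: -6176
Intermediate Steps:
n(L, I) = 29/2 (n(L, I) = -3 + (-5*(-7))/2 = -3 + (1/2)*35 = -3 + 35/2 = 29/2)
D/n(-82, 212) = -89552/29/2 = -89552*2/29 = -6176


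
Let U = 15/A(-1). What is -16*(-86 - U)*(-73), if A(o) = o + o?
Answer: -91688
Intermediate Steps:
A(o) = 2*o
U = -15/2 (U = 15/((2*(-1))) = 15/(-2) = 15*(-½) = -15/2 ≈ -7.5000)
-16*(-86 - U)*(-73) = -16*(-86 - 1*(-15/2))*(-73) = -16*(-86 + 15/2)*(-73) = -16*(-157/2)*(-73) = 1256*(-73) = -91688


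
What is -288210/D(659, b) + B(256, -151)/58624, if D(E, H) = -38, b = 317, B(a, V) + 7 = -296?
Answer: 8448005763/1113856 ≈ 7584.5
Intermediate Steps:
B(a, V) = -303 (B(a, V) = -7 - 296 = -303)
-288210/D(659, b) + B(256, -151)/58624 = -288210/(-38) - 303/58624 = -288210*(-1/38) - 303*1/58624 = 144105/19 - 303/58624 = 8448005763/1113856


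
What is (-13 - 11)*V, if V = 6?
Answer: -144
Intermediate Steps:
(-13 - 11)*V = (-13 - 11)*6 = -24*6 = -144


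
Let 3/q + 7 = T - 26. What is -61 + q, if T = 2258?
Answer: -135722/2225 ≈ -60.999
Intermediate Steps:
q = 3/2225 (q = 3/(-7 + (2258 - 26)) = 3/(-7 + 2232) = 3/2225 ≈ 0.0013483)
-61 + q = -61 + 3/2225 = -135722/2225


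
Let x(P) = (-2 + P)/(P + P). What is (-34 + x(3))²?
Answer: 41209/36 ≈ 1144.7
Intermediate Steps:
x(P) = (-2 + P)/(2*P) (x(P) = (-2 + P)/((2*P)) = (-2 + P)*(1/(2*P)) = (-2 + P)/(2*P))
(-34 + x(3))² = (-34 + (½)*(-2 + 3)/3)² = (-34 + (½)*(⅓)*1)² = (-34 + ⅙)² = (-203/6)² = 41209/36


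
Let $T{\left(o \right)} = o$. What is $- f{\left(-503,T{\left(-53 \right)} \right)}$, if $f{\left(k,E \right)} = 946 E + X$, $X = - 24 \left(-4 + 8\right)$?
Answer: $50234$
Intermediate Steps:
$X = -96$ ($X = \left(-24\right) 4 = -96$)
$f{\left(k,E \right)} = -96 + 946 E$ ($f{\left(k,E \right)} = 946 E - 96 = -96 + 946 E$)
$- f{\left(-503,T{\left(-53 \right)} \right)} = - (-96 + 946 \left(-53\right)) = - (-96 - 50138) = \left(-1\right) \left(-50234\right) = 50234$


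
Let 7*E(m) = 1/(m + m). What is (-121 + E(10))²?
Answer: 286929721/19600 ≈ 14639.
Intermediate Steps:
E(m) = 1/(14*m) (E(m) = 1/(7*(m + m)) = 1/(7*((2*m))) = (1/(2*m))/7 = 1/(14*m))
(-121 + E(10))² = (-121 + (1/14)/10)² = (-121 + (1/14)*(⅒))² = (-121 + 1/140)² = (-16939/140)² = 286929721/19600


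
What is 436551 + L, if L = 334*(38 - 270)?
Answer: 359063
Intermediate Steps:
L = -77488 (L = 334*(-232) = -77488)
436551 + L = 436551 - 77488 = 359063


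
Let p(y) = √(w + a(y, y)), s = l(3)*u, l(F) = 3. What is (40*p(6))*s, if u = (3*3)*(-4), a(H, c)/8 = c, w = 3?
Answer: -4320*√51 ≈ -30851.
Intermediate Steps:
a(H, c) = 8*c
u = -36 (u = 9*(-4) = -36)
s = -108 (s = 3*(-36) = -108)
p(y) = √(3 + 8*y)
(40*p(6))*s = (40*√(3 + 8*6))*(-108) = (40*√(3 + 48))*(-108) = (40*√51)*(-108) = -4320*√51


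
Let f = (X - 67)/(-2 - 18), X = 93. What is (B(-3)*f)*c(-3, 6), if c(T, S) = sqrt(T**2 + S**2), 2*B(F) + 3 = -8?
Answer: 429*sqrt(5)/20 ≈ 47.964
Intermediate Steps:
B(F) = -11/2 (B(F) = -3/2 + (1/2)*(-8) = -3/2 - 4 = -11/2)
c(T, S) = sqrt(S**2 + T**2)
f = -13/10 (f = (93 - 67)/(-2 - 18) = 26/(-20) = 26*(-1/20) = -13/10 ≈ -1.3000)
(B(-3)*f)*c(-3, 6) = (-11/2*(-13/10))*sqrt(6**2 + (-3)**2) = 143*sqrt(36 + 9)/20 = 143*sqrt(45)/20 = 143*(3*sqrt(5))/20 = 429*sqrt(5)/20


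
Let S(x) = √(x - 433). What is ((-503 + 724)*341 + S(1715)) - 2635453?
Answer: -2560092 + √1282 ≈ -2.5601e+6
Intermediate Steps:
S(x) = √(-433 + x)
((-503 + 724)*341 + S(1715)) - 2635453 = ((-503 + 724)*341 + √(-433 + 1715)) - 2635453 = (221*341 + √1282) - 2635453 = (75361 + √1282) - 2635453 = -2560092 + √1282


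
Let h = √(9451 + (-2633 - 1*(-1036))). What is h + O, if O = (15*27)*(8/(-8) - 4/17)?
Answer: -8505/17 + √7854 ≈ -411.67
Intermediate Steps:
h = √7854 (h = √(9451 + (-2633 + 1036)) = √(9451 - 1597) = √7854 ≈ 88.623)
O = -8505/17 (O = 405*(8*(-⅛) - 4*1/17) = 405*(-1 - 4/17) = 405*(-21/17) = -8505/17 ≈ -500.29)
h + O = √7854 - 8505/17 = -8505/17 + √7854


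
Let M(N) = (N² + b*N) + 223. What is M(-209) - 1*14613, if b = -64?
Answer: 42667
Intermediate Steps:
M(N) = 223 + N² - 64*N (M(N) = (N² - 64*N) + 223 = 223 + N² - 64*N)
M(-209) - 1*14613 = (223 + (-209)² - 64*(-209)) - 1*14613 = (223 + 43681 + 13376) - 14613 = 57280 - 14613 = 42667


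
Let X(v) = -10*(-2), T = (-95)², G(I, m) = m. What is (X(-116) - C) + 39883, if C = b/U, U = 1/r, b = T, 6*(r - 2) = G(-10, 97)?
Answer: -744307/6 ≈ -1.2405e+5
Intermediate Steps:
T = 9025
r = 109/6 (r = 2 + (⅙)*97 = 2 + 97/6 = 109/6 ≈ 18.167)
b = 9025
U = 6/109 (U = 1/(109/6) = 6/109 ≈ 0.055046)
X(v) = 20
C = 983725/6 (C = 9025/(6/109) = 9025*(109/6) = 983725/6 ≈ 1.6395e+5)
(X(-116) - C) + 39883 = (20 - 1*983725/6) + 39883 = (20 - 983725/6) + 39883 = -983605/6 + 39883 = -744307/6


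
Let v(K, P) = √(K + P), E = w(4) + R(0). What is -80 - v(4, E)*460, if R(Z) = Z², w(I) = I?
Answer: -80 - 920*√2 ≈ -1381.1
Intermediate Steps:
E = 4 (E = 4 + 0² = 4 + 0 = 4)
-80 - v(4, E)*460 = -80 - √(4 + 4)*460 = -80 - √8*460 = -80 - 2*√2*460 = -80 - 920*√2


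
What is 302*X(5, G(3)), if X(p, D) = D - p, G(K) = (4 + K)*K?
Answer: 4832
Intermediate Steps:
G(K) = K*(4 + K)
302*X(5, G(3)) = 302*(3*(4 + 3) - 1*5) = 302*(3*7 - 5) = 302*(21 - 5) = 302*16 = 4832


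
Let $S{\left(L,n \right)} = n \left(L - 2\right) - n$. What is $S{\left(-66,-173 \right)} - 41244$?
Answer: $-29307$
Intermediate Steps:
$S{\left(L,n \right)} = - n + n \left(-2 + L\right)$ ($S{\left(L,n \right)} = n \left(-2 + L\right) - n = - n + n \left(-2 + L\right)$)
$S{\left(-66,-173 \right)} - 41244 = - 173 \left(-3 - 66\right) - 41244 = \left(-173\right) \left(-69\right) - 41244 = 11937 - 41244 = -29307$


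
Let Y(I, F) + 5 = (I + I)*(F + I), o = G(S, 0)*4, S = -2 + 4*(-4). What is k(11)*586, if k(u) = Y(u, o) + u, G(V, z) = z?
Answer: 145328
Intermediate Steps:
S = -18 (S = -2 - 16 = -18)
o = 0 (o = 0*4 = 0)
Y(I, F) = -5 + 2*I*(F + I) (Y(I, F) = -5 + (I + I)*(F + I) = -5 + (2*I)*(F + I) = -5 + 2*I*(F + I))
k(u) = -5 + u + 2*u**2 (k(u) = (-5 + 2*u**2 + 2*0*u) + u = (-5 + 2*u**2 + 0) + u = (-5 + 2*u**2) + u = -5 + u + 2*u**2)
k(11)*586 = (-5 + 11 + 2*11**2)*586 = (-5 + 11 + 2*121)*586 = (-5 + 11 + 242)*586 = 248*586 = 145328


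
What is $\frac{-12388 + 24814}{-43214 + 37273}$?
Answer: $- \frac{12426}{5941} \approx -2.0916$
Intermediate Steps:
$\frac{-12388 + 24814}{-43214 + 37273} = \frac{12426}{-5941} = 12426 \left(- \frac{1}{5941}\right) = - \frac{12426}{5941}$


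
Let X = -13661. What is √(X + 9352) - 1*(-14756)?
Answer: 14756 + I*√4309 ≈ 14756.0 + 65.643*I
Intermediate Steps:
√(X + 9352) - 1*(-14756) = √(-13661 + 9352) - 1*(-14756) = √(-4309) + 14756 = I*√4309 + 14756 = 14756 + I*√4309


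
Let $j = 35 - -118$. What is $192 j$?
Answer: $29376$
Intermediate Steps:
$j = 153$ ($j = 35 + 118 = 153$)
$192 j = 192 \cdot 153 = 29376$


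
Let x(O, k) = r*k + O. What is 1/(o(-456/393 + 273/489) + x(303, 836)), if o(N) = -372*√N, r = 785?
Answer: 14019589739/9204745676733377 + 372*I*√274492815/9204745676733377 ≈ 1.5231e-6 + 6.6957e-10*I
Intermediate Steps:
x(O, k) = O + 785*k (x(O, k) = 785*k + O = O + 785*k)
1/(o(-456/393 + 273/489) + x(303, 836)) = 1/(-372*√(-456/393 + 273/489) + (303 + 785*836)) = 1/(-372*√(-456*1/393 + 273*(1/489)) + (303 + 656260)) = 1/(-372*√(-152/131 + 91/163) + 656563) = 1/(-372*I*√274492815/21353 + 656563) = 1/(656563 - 372*I*√274492815/21353)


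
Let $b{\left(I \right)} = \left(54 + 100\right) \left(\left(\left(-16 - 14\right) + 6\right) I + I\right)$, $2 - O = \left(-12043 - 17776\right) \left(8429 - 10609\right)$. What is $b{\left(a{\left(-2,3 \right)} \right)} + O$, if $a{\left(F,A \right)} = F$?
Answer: $-64998334$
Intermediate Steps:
$O = -65005418$ ($O = 2 - \left(-12043 - 17776\right) \left(8429 - 10609\right) = 2 - \left(-29819\right) \left(-2180\right) = 2 - 65005420 = -65005418$)
$b{\left(I \right)} = - 3542 I$ ($b{\left(I \right)} = 154 \left(\left(-30 + 6\right) I + I\right) = 154 \left(- 24 I + I\right) = 154 \left(- 23 I\right) = - 3542 I$)
$b{\left(a{\left(-2,3 \right)} \right)} + O = \left(-3542\right) \left(-2\right) - 65005418 = 7084 - 65005418 = -64998334$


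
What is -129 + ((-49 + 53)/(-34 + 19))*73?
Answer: -2227/15 ≈ -148.47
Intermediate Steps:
-129 + ((-49 + 53)/(-34 + 19))*73 = -129 + (4/(-15))*73 = -129 + (4*(-1/15))*73 = -129 - 4/15*73 = -129 - 292/15 = -2227/15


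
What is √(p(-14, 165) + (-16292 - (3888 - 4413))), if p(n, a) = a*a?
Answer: √11458 ≈ 107.04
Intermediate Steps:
p(n, a) = a²
√(p(-14, 165) + (-16292 - (3888 - 4413))) = √(165² + (-16292 - (3888 - 4413))) = √(27225 + (-16292 - 1*(-525))) = √(27225 + (-16292 + 525)) = √(27225 - 15767) = √11458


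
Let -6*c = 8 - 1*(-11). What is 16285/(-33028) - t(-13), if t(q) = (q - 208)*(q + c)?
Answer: -354059473/99084 ≈ -3573.3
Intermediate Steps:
c = -19/6 (c = -(8 - 1*(-11))/6 = -(8 + 11)/6 = -⅙*19 = -19/6 ≈ -3.1667)
t(q) = (-208 + q)*(-19/6 + q) (t(q) = (q - 208)*(q - 19/6) = (-208 + q)*(-19/6 + q))
16285/(-33028) - t(-13) = 16285/(-33028) - (1976/3 + (-13)² - 1267/6*(-13)) = 16285*(-1/33028) - (1976/3 + 169 + 16471/6) = -16285/33028 - 1*21437/6 = -16285/33028 - 21437/6 = -354059473/99084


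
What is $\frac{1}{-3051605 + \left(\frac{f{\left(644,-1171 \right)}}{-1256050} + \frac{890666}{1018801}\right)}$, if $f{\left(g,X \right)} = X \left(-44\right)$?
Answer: $- \frac{91404642575}{278930788145916691} \approx -3.277 \cdot 10^{-7}$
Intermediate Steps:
$f{\left(g,X \right)} = - 44 X$
$\frac{1}{-3051605 + \left(\frac{f{\left(644,-1171 \right)}}{-1256050} + \frac{890666}{1018801}\right)} = \frac{1}{-3051605 + \left(\frac{\left(-44\right) \left(-1171\right)}{-1256050} + \frac{890666}{1018801}\right)} = \frac{1}{-3051605 + \left(51524 \left(- \frac{1}{1256050}\right) + 890666 \cdot \frac{1}{1018801}\right)} = \frac{1}{-3051605 + \left(- \frac{25762}{628025} + \frac{127238}{145543}\right)} = \frac{1}{-3051605 + \frac{76159166184}{91404642575}} = \frac{1}{- \frac{278930788145916691}{91404642575}} = - \frac{91404642575}{278930788145916691}$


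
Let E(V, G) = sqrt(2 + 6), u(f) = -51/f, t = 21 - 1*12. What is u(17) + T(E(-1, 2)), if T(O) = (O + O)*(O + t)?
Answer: 13 + 36*sqrt(2) ≈ 63.912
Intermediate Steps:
t = 9 (t = 21 - 12 = 9)
E(V, G) = 2*sqrt(2) (E(V, G) = sqrt(8) = 2*sqrt(2))
T(O) = 2*O*(9 + O) (T(O) = (O + O)*(O + 9) = (2*O)*(9 + O) = 2*O*(9 + O))
u(17) + T(E(-1, 2)) = -51/17 + 2*(2*sqrt(2))*(9 + 2*sqrt(2)) = -51*1/17 + 4*sqrt(2)*(9 + 2*sqrt(2)) = -3 + 4*sqrt(2)*(9 + 2*sqrt(2))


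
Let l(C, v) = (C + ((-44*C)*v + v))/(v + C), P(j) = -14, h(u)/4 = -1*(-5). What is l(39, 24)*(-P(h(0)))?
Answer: -9138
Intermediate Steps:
h(u) = 20 (h(u) = 4*(-1*(-5)) = 4*5 = 20)
l(C, v) = (C + v - 44*C*v)/(C + v) (l(C, v) = (C + (-44*C*v + v))/(C + v) = (C + (v - 44*C*v))/(C + v) = (C + v - 44*C*v)/(C + v))
l(39, 24)*(-P(h(0))) = ((39 + 24 - 44*39*24)/(39 + 24))*(-1*(-14)) = ((39 + 24 - 41184)/63)*14 = ((1/63)*(-41121))*14 = -4569/7*14 = -9138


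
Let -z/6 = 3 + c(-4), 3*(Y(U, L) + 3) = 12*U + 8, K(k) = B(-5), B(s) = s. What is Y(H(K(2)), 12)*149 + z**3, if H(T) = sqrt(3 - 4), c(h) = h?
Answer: 499/3 + 596*I ≈ 166.33 + 596.0*I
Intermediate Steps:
K(k) = -5
H(T) = I (H(T) = sqrt(-1) = I)
Y(U, L) = -1/3 + 4*U (Y(U, L) = -3 + (12*U + 8)/3 = -3 + (8 + 12*U)/3 = -3 + (8/3 + 4*U) = -1/3 + 4*U)
z = 6 (z = -6*(3 - 4) = -6*(-1) = 6)
Y(H(K(2)), 12)*149 + z**3 = (-1/3 + 4*I)*149 + 6**3 = (-149/3 + 596*I) + 216 = 499/3 + 596*I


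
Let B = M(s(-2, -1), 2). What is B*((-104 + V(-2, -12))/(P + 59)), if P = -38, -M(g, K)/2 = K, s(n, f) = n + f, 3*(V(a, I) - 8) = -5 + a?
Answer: 1180/63 ≈ 18.730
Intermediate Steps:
V(a, I) = 19/3 + a/3 (V(a, I) = 8 + (-5 + a)/3 = 8 + (-5/3 + a/3) = 19/3 + a/3)
s(n, f) = f + n
M(g, K) = -2*K
B = -4 (B = -2*2 = -4)
B*((-104 + V(-2, -12))/(P + 59)) = -4*(-104 + (19/3 + (⅓)*(-2)))/(-38 + 59) = -4*(-104 + (19/3 - ⅔))/21 = -4*(-104 + 17/3)/21 = -(-1180)/(3*21) = -4*(-295/63) = 1180/63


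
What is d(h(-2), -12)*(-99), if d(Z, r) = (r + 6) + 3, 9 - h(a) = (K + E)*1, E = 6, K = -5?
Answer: 297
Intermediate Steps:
h(a) = 8 (h(a) = 9 - (-5 + 6) = 9 - 1 = 8)
d(Z, r) = 9 + r (d(Z, r) = (6 + r) + 3 = 9 + r)
d(h(-2), -12)*(-99) = (9 - 12)*(-99) = -3*(-99) = 297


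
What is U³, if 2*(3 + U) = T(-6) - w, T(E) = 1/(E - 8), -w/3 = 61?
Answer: 15197705333/21952 ≈ 6.9232e+5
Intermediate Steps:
w = -183 (w = -3*61 = -183)
T(E) = 1/(-8 + E)
U = 2477/28 (U = -3 + (1/(-8 - 6) - 1*(-183))/2 = -3 + (1/(-14) + 183)/2 = -3 + (-1/14 + 183)/2 = -3 + (½)*(2561/14) = -3 + 2561/28 = 2477/28 ≈ 88.464)
U³ = (2477/28)³ = 15197705333/21952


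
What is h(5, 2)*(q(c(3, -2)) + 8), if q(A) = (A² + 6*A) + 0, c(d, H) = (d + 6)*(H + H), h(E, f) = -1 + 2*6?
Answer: 11968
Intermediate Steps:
h(E, f) = 11 (h(E, f) = -1 + 12 = 11)
c(d, H) = 2*H*(6 + d) (c(d, H) = (6 + d)*(2*H) = 2*H*(6 + d))
q(A) = A² + 6*A
h(5, 2)*(q(c(3, -2)) + 8) = 11*((2*(-2)*(6 + 3))*(6 + 2*(-2)*(6 + 3)) + 8) = 11*((2*(-2)*9)*(6 + 2*(-2)*9) + 8) = 11*(-36*(6 - 36) + 8) = 11*(-36*(-30) + 8) = 11*(1080 + 8) = 11*1088 = 11968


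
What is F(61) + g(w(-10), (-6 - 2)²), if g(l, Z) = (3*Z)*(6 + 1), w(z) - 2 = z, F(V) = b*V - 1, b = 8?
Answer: 1831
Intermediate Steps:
F(V) = -1 + 8*V (F(V) = 8*V - 1 = -1 + 8*V)
w(z) = 2 + z
g(l, Z) = 21*Z (g(l, Z) = (3*Z)*7 = 21*Z)
F(61) + g(w(-10), (-6 - 2)²) = (-1 + 8*61) + 21*(-6 - 2)² = (-1 + 488) + 21*(-8)² = 487 + 21*64 = 487 + 1344 = 1831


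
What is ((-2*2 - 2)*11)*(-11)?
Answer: 726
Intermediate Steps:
((-2*2 - 2)*11)*(-11) = ((-4 - 2)*11)*(-11) = -6*11*(-11) = -66*(-11) = 726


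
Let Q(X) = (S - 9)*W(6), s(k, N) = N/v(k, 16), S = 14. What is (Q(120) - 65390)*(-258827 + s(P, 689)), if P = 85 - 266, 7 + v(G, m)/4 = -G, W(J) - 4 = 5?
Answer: 11771437996535/696 ≈ 1.6913e+10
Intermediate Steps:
W(J) = 9 (W(J) = 4 + 5 = 9)
v(G, m) = -28 - 4*G (v(G, m) = -28 + 4*(-G) = -28 - 4*G)
P = -181
s(k, N) = N/(-28 - 4*k)
Q(X) = 45 (Q(X) = (14 - 9)*9 = 5*9 = 45)
(Q(120) - 65390)*(-258827 + s(P, 689)) = (45 - 65390)*(-258827 - 1*689/(28 + 4*(-181))) = -65345*(-258827 - 1*689/(28 - 724)) = -65345*(-258827 - 1*689/(-696)) = -65345*(-258827 - 1*689*(-1/696)) = -65345*(-258827 + 689/696) = -65345*(-180142903/696) = 11771437996535/696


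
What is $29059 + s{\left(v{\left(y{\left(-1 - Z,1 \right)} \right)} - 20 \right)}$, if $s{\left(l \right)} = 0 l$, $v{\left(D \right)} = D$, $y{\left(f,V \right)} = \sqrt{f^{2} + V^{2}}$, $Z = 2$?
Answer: $29059$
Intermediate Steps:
$y{\left(f,V \right)} = \sqrt{V^{2} + f^{2}}$
$s{\left(l \right)} = 0$
$29059 + s{\left(v{\left(y{\left(-1 - Z,1 \right)} \right)} - 20 \right)} = 29059 + 0 = 29059$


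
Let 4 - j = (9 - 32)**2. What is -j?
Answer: 525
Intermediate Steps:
j = -525 (j = 4 - (9 - 32)**2 = 4 - 1*(-23)**2 = 4 - 1*529 = 4 - 529 = -525)
-j = -1*(-525) = 525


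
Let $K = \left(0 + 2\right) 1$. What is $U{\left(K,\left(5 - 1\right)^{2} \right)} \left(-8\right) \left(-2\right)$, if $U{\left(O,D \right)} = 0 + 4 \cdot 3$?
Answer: $192$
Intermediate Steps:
$K = 2$ ($K = 2 \cdot 1 = 2$)
$U{\left(O,D \right)} = 12$ ($U{\left(O,D \right)} = 0 + 12 = 12$)
$U{\left(K,\left(5 - 1\right)^{2} \right)} \left(-8\right) \left(-2\right) = 12 \left(-8\right) \left(-2\right) = \left(-96\right) \left(-2\right) = 192$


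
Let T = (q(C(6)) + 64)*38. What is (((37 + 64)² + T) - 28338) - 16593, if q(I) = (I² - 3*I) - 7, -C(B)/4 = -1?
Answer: -32412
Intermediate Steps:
C(B) = 4 (C(B) = -4*(-1) = 4)
q(I) = -7 + I² - 3*I
T = 2318 (T = ((-7 + 4² - 3*4) + 64)*38 = ((-7 + 16 - 12) + 64)*38 = (-3 + 64)*38 = 61*38 = 2318)
(((37 + 64)² + T) - 28338) - 16593 = (((37 + 64)² + 2318) - 28338) - 16593 = ((101² + 2318) - 28338) - 16593 = ((10201 + 2318) - 28338) - 16593 = (12519 - 28338) - 16593 = -15819 - 16593 = -32412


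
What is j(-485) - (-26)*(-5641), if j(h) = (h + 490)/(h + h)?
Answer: -28453205/194 ≈ -1.4667e+5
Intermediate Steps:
j(h) = (490 + h)/(2*h) (j(h) = (490 + h)/((2*h)) = (490 + h)*(1/(2*h)) = (490 + h)/(2*h))
j(-485) - (-26)*(-5641) = (1/2)*(490 - 485)/(-485) - (-26)*(-5641) = (1/2)*(-1/485)*5 - 1*146666 = -1/194 - 146666 = -28453205/194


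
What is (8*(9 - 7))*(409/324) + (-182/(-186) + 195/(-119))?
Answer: 5837942/298809 ≈ 19.537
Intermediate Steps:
(8*(9 - 7))*(409/324) + (-182/(-186) + 195/(-119)) = (8*2)*(409*(1/324)) + (-182*(-1/186) + 195*(-1/119)) = 16*(409/324) + (91/93 - 195/119) = 1636/81 - 7306/11067 = 5837942/298809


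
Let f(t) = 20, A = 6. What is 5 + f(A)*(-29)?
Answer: -575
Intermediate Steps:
5 + f(A)*(-29) = 5 + 20*(-29) = 5 - 580 = -575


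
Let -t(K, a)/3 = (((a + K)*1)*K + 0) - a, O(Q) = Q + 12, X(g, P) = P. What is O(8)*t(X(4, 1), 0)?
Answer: -60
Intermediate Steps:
O(Q) = 12 + Q
t(K, a) = 3*a - 3*K*(K + a) (t(K, a) = -3*((((a + K)*1)*K + 0) - a) = -3*((((K + a)*1)*K + 0) - a) = -3*(((K + a)*K + 0) - a) = -3*((K*(K + a) + 0) - a) = -3*(K*(K + a) - a) = -3*(-a + K*(K + a)) = 3*a - 3*K*(K + a))
O(8)*t(X(4, 1), 0) = (12 + 8)*(-3*1² + 3*0 - 3*1*0) = 20*(-3*1 + 0 + 0) = 20*(-3 + 0 + 0) = 20*(-3) = -60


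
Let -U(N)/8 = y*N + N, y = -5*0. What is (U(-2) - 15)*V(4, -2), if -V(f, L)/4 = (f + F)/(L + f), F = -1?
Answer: -6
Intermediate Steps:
y = 0
V(f, L) = -4*(-1 + f)/(L + f) (V(f, L) = -4*(f - 1)/(L + f) = -4*(-1 + f)/(L + f))
U(N) = -8*N (U(N) = -8*(0*N + N) = -8*(0 + N) = -8*N)
(U(-2) - 15)*V(4, -2) = (-8*(-2) - 15)*(4*(1 - 1*4)/(-2 + 4)) = (16 - 15)*(4*(1 - 4)/2) = 1*(4*(1/2)*(-3)) = 1*(-6) = -6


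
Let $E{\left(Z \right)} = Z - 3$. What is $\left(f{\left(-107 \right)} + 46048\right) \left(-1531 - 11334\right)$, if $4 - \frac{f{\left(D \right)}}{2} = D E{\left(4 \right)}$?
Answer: $-595263550$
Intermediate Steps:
$E{\left(Z \right)} = -3 + Z$
$f{\left(D \right)} = 8 - 2 D$ ($f{\left(D \right)} = 8 - 2 D \left(-3 + 4\right) = 8 - 2 D 1 = 8 - 2 D$)
$\left(f{\left(-107 \right)} + 46048\right) \left(-1531 - 11334\right) = \left(\left(8 - -214\right) + 46048\right) \left(-1531 - 11334\right) = \left(\left(8 + 214\right) + 46048\right) \left(-12865\right) = \left(222 + 46048\right) \left(-12865\right) = 46270 \left(-12865\right) = -595263550$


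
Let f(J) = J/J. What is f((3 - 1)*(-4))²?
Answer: 1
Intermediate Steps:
f(J) = 1
f((3 - 1)*(-4))² = 1² = 1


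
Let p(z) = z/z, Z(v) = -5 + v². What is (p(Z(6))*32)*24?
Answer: 768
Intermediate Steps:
p(z) = 1
(p(Z(6))*32)*24 = (1*32)*24 = 32*24 = 768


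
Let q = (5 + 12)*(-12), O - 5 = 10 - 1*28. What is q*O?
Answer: 2652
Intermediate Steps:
O = -13 (O = 5 + (10 - 1*28) = 5 + (10 - 28) = 5 - 18 = -13)
q = -204 (q = 17*(-12) = -204)
q*O = -204*(-13) = 2652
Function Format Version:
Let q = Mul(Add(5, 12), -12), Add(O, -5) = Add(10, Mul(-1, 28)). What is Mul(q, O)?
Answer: 2652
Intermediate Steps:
O = -13 (O = Add(5, Add(10, Mul(-1, 28))) = Add(5, Add(10, -28)) = Add(5, -18) = -13)
q = -204 (q = Mul(17, -12) = -204)
Mul(q, O) = Mul(-204, -13) = 2652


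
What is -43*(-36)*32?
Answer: 49536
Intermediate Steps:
-43*(-36)*32 = 1548*32 = 49536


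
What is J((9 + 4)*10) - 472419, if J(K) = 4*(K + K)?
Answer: -471379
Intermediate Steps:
J(K) = 8*K (J(K) = 4*(2*K) = 8*K)
J((9 + 4)*10) - 472419 = 8*((9 + 4)*10) - 472419 = 8*(13*10) - 472419 = 8*130 - 472419 = 1040 - 472419 = -471379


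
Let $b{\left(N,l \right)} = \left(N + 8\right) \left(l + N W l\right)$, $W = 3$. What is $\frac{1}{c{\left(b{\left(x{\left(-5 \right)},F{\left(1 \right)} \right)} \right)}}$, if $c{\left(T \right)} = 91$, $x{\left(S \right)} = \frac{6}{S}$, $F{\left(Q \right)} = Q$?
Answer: $\frac{1}{91} \approx 0.010989$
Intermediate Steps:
$b{\left(N,l \right)} = \left(8 + N\right) \left(l + 3 N l\right)$ ($b{\left(N,l \right)} = \left(N + 8\right) \left(l + N 3 l\right) = \left(8 + N\right) \left(l + 3 N l\right)$)
$\frac{1}{c{\left(b{\left(x{\left(-5 \right)},F{\left(1 \right)} \right)} \right)}} = \frac{1}{91}$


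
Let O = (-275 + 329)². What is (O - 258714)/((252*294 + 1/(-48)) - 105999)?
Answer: 12278304/1531729 ≈ 8.0160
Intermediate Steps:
O = 2916 (O = 54² = 2916)
(O - 258714)/((252*294 + 1/(-48)) - 105999) = (2916 - 258714)/((252*294 + 1/(-48)) - 105999) = -255798/((74088 - 1/48) - 105999) = -255798/(3556223/48 - 105999) = -255798/(-1531729/48) = -255798*(-48/1531729) = 12278304/1531729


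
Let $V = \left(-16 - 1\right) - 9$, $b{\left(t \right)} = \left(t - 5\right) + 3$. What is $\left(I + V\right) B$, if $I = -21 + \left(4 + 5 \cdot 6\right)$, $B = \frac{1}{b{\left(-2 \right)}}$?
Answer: $\frac{13}{4} \approx 3.25$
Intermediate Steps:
$b{\left(t \right)} = -2 + t$ ($b{\left(t \right)} = \left(-5 + t\right) + 3 = -2 + t$)
$B = - \frac{1}{4}$ ($B = \frac{1}{-2 - 2} = \frac{1}{-4} = - \frac{1}{4} \approx -0.25$)
$I = 13$ ($I = -21 + \left(4 + 30\right) = -21 + 34 = 13$)
$V = -26$ ($V = -17 - 9 = -26$)
$\left(I + V\right) B = \left(13 - 26\right) \left(- \frac{1}{4}\right) = \left(-13\right) \left(- \frac{1}{4}\right) = \frac{13}{4}$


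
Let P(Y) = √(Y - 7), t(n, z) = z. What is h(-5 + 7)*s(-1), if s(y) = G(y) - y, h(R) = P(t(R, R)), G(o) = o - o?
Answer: I*√5 ≈ 2.2361*I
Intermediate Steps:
G(o) = 0
P(Y) = √(-7 + Y)
h(R) = √(-7 + R)
s(y) = -y (s(y) = 0 - y = -y)
h(-5 + 7)*s(-1) = √(-7 + (-5 + 7))*(-1*(-1)) = √(-7 + 2)*1 = √(-5)*1 = (I*√5)*1 = I*√5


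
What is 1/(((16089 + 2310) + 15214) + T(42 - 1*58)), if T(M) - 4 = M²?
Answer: 1/33873 ≈ 2.9522e-5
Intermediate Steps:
T(M) = 4 + M²
1/(((16089 + 2310) + 15214) + T(42 - 1*58)) = 1/(((16089 + 2310) + 15214) + (4 + (42 - 1*58)²)) = 1/((18399 + 15214) + (4 + (42 - 58)²)) = 1/(33613 + (4 + (-16)²)) = 1/(33613 + (4 + 256)) = 1/(33613 + 260) = 1/33873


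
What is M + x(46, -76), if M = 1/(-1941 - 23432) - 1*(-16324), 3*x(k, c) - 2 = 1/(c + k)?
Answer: 37278493597/2283570 ≈ 16325.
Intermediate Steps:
x(k, c) = ⅔ + 1/(3*(c + k))
M = 414188851/25373 (M = 1/(-25373) + 16324 = -1/25373 + 16324 = 414188851/25373 ≈ 16324.)
M + x(46, -76) = 414188851/25373 + (1 + 2*(-76) + 2*46)/(3*(-76 + 46)) = 414188851/25373 + (⅓)*(1 - 152 + 92)/(-30) = 414188851/25373 + (⅓)*(-1/30)*(-59) = 414188851/25373 + 59/90 = 37278493597/2283570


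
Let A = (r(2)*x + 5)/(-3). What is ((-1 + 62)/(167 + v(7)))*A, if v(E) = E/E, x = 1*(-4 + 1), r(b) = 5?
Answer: 305/252 ≈ 1.2103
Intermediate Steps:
x = -3 (x = 1*(-3) = -3)
v(E) = 1
A = 10/3 (A = (5*(-3) + 5)/(-3) = (-15 + 5)*(-⅓) = -10*(-⅓) = 10/3 ≈ 3.3333)
((-1 + 62)/(167 + v(7)))*A = ((-1 + 62)/(167 + 1))*(10/3) = (61/168)*(10/3) = 305/252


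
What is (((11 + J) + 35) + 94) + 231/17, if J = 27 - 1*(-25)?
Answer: 3495/17 ≈ 205.59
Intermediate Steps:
J = 52 (J = 27 + 25 = 52)
(((11 + J) + 35) + 94) + 231/17 = (((11 + 52) + 35) + 94) + 231/17 = ((63 + 35) + 94) + 231*(1/17) = (98 + 94) + 231/17 = 192 + 231/17 = 3495/17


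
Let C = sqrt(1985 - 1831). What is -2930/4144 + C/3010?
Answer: -1465/2072 + sqrt(154)/3010 ≈ -0.70292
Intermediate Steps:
C = sqrt(154) ≈ 12.410
-2930/4144 + C/3010 = -2930/4144 + sqrt(154)/3010 = -2930*1/4144 + sqrt(154)*(1/3010) = -1465/2072 + sqrt(154)/3010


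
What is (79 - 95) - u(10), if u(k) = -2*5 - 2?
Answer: -4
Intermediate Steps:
u(k) = -12 (u(k) = -10 - 2 = -12)
(79 - 95) - u(10) = (79 - 95) - 1*(-12) = -16 + 12 = -4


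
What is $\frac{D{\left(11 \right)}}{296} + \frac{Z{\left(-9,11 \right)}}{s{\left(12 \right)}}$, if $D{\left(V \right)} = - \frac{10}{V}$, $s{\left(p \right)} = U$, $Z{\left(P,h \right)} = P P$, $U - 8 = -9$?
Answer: $- \frac{131873}{1628} \approx -81.003$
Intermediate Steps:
$U = -1$ ($U = 8 - 9 = -1$)
$Z{\left(P,h \right)} = P^{2}$
$s{\left(p \right)} = -1$
$\frac{D{\left(11 \right)}}{296} + \frac{Z{\left(-9,11 \right)}}{s{\left(12 \right)}} = \frac{\left(-10\right) \frac{1}{11}}{296} + \frac{\left(-9\right)^{2}}{-1} = \left(-10\right) \frac{1}{11} \cdot \frac{1}{296} + 81 \left(-1\right) = \left(- \frac{10}{11}\right) \frac{1}{296} - 81 = - \frac{5}{1628} - 81 = - \frac{131873}{1628}$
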